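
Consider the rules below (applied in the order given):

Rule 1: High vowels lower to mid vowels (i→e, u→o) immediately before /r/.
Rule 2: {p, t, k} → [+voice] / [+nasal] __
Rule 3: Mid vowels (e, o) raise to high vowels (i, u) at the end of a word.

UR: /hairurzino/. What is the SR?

Rule 1 (pre-rhotic lowering): /i/ is a high vowel immediately before /r/, so it lowers to [e]. /u/ is a high vowel immediately before /r/, so it lowers to [o]. /hairurzino/ → haerorzino.
Rule 2 (post-nasal voicing): no segment meets the environment; /haerorzino/ is unchanged.
Rule 3 (final vowel raising): /o/ is a mid vowel in word-final position, so it raises to [u]. /haerorzino/ → haerorzinu.

haerorzinu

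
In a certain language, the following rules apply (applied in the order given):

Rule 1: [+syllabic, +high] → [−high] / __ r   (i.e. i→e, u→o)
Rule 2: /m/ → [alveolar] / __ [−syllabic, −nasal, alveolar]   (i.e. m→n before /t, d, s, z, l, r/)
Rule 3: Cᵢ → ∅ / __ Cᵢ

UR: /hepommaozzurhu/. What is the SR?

Rule 1 (pre-rhotic lowering): /u/ is a high vowel immediately before /r/, so it lowers to [o]. /hepommaozzurhu/ → hepommaozzorhu.
Rule 2 (nasal place assimilation): no segment meets the environment; /hepommaozzorhu/ is unchanged.
Rule 3 (degemination): /mm/ is a geminate; the first /m/ deletes. /zz/ is a geminate; the first /z/ deletes. /hepommaozzorhu/ → hepomaozorhu.

hepomaozorhu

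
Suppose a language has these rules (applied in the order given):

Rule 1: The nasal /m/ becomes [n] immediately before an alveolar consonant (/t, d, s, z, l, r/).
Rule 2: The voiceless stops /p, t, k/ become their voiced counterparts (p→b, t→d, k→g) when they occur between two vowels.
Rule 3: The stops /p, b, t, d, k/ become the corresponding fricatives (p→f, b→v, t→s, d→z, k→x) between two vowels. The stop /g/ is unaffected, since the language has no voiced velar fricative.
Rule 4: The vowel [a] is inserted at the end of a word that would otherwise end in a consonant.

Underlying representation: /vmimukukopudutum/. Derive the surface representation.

vmimugugovuzuzuma

Rule 1 (nasal place assimilation): no segment meets the environment; /vmimukukopudutum/ is unchanged.
Rule 2 (intervocalic voicing): /k/ is a voiceless stop between vowels /u/ and /u/, so it voices to [g]. /k/ is a voiceless stop between vowels /u/ and /o/, so it voices to [g]. /p/ is a voiceless stop between vowels /o/ and /u/, so it voices to [b]. /t/ is a voiceless stop between vowels /u/ and /u/, so it voices to [d]. /vmimukukopudutum/ → vmimugugobududum.
Rule 3 (intervocalic spirantization): /b/ is a stop between vowels /o/ and /u/, so it spirantizes to the fricative [v]. /d/ is a stop between vowels /u/ and /u/, so it spirantizes to the fricative [z]. /d/ is a stop between vowels /u/ and /u/, so it spirantizes to the fricative [z]. /vmimugugobududum/ → vmimugugovuzuzum.
Rule 4 (final a-epenthesis): the form ends in the consonant /m/, so [a] is inserted word-finally. /vmimugugovuzuzum/ → vmimugugovuzuzuma.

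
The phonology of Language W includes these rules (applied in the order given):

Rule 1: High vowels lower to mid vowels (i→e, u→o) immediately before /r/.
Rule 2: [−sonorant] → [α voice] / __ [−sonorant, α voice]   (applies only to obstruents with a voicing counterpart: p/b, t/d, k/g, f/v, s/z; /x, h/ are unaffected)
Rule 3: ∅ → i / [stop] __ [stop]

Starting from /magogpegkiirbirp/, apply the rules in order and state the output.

Rule 1 (pre-rhotic lowering): /i/ is a high vowel immediately before /r/, so it lowers to [e]. /i/ is a high vowel immediately before /r/, so it lowers to [e]. /magogpegkiirbirp/ → magogpegkierberp.
Rule 2 (regressive voicing assimilation): /g/ precedes the voiceless obstruent /p/, so it devoices to [k] by assimilation. /g/ precedes the voiceless obstruent /k/, so it devoices to [k] by assimilation. /magogpegkierberp/ → magokpekkierberp.
Rule 3 (stop-cluster i-epenthesis): /k/ and /p/ form a stop–stop cluster, so [i] is inserted between them. /k/ and /k/ form a stop–stop cluster, so [i] is inserted between them. /magokpekkierberp/ → magokipekikierberp.

magokipekikierberp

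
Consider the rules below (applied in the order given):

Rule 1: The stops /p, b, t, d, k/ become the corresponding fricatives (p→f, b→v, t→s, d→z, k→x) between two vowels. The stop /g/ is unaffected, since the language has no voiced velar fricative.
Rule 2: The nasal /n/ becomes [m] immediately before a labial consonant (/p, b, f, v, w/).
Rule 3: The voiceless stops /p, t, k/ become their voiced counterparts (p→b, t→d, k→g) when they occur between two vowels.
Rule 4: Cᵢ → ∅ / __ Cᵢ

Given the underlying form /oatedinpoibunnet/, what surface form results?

Rule 1 (intervocalic spirantization): /t/ is a stop between vowels /a/ and /e/, so it spirantizes to the fricative [s]. /d/ is a stop between vowels /e/ and /i/, so it spirantizes to the fricative [z]. /b/ is a stop between vowels /i/ and /u/, so it spirantizes to the fricative [v]. /oatedinpoibunnet/ → oasezinpoivunnet.
Rule 2 (nasal place assimilation): /n/ precedes the labial consonant /p/, so it assimilates in place to [m]. /oasezinpoivunnet/ → oasezimpoivunnet.
Rule 3 (intervocalic voicing): no segment meets the environment; /oasezimpoivunnet/ is unchanged.
Rule 4 (degemination): /nn/ is a geminate; the first /n/ deletes. /oasezimpoivunnet/ → oasezimpoivunet.

oasezimpoivunet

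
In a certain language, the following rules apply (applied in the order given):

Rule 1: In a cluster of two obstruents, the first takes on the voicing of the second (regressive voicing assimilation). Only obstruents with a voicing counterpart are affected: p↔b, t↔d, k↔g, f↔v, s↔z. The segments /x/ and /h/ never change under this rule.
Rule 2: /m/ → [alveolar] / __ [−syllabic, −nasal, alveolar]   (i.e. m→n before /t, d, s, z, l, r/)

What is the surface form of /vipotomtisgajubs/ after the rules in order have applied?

Rule 1 (regressive voicing assimilation): /s/ precedes the voiced obstruent /g/, so it voices to [z] by assimilation. /b/ precedes the voiceless obstruent /s/, so it devoices to [p] by assimilation. /vipotomtisgajubs/ → vipotomtizgajups.
Rule 2 (nasal place assimilation): /m/ precedes the alveolar consonant /t/, so it assimilates in place to [n]. /vipotomtizgajups/ → vipotontizgajups.

vipotontizgajups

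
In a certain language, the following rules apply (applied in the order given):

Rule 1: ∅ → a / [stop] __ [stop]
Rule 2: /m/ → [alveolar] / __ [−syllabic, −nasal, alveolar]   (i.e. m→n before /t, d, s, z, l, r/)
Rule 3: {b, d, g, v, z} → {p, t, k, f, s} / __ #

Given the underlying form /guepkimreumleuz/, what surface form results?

Rule 1 (stop-cluster a-epenthesis): /p/ and /k/ form a stop–stop cluster, so [a] is inserted between them. /guepkimreumleuz/ → guepakimreumleuz.
Rule 2 (nasal place assimilation): /m/ precedes the alveolar consonant /r/, so it assimilates in place to [n]. /m/ precedes the alveolar consonant /l/, so it assimilates in place to [n]. /guepakimreumleuz/ → guepakinreunleuz.
Rule 3 (final devoicing): /z/ is a voiced obstruent in word-final position, so it devoices to [s]. /guepakinreunleuz/ → guepakinreunleus.

guepakinreunleus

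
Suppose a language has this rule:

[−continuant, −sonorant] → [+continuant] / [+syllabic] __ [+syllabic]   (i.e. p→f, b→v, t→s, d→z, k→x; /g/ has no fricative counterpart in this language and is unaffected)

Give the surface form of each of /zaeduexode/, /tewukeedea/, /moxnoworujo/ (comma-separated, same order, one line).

zaezuexoze, tewuxeezea, moxnoworujo

/zaeduexode/: /d/ is a stop between vowels /e/ and /u/, so it spirantizes to the fricative [z]. /d/ is a stop between vowels /o/ and /e/, so it spirantizes to the fricative [z]. → [zaezuexoze].
/tewukeedea/: /k/ is a stop between vowels /u/ and /e/, so it spirantizes to the fricative [x]. /d/ is a stop between vowels /e/ and /e/, so it spirantizes to the fricative [z]. → [tewuxeezea].
/moxnoworujo/: the rule's environment is not met; surfaces unchanged as [moxnoworujo].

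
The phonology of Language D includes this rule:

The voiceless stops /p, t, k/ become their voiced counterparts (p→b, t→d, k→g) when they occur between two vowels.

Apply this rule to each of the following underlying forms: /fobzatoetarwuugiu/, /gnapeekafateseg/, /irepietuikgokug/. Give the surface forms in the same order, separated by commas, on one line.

fobzadoedarwuugiu, gnabeegafadeseg, irebieduikgogug

/fobzatoetarwuugiu/: /t/ is a voiceless stop between vowels /a/ and /o/, so it voices to [d]. /t/ is a voiceless stop between vowels /e/ and /a/, so it voices to [d]. → [fobzadoedarwuugiu].
/gnapeekafateseg/: /p/ is a voiceless stop between vowels /a/ and /e/, so it voices to [b]. /k/ is a voiceless stop between vowels /e/ and /a/, so it voices to [g]. /t/ is a voiceless stop between vowels /a/ and /e/, so it voices to [d]. → [gnabeegafadeseg].
/irepietuikgokug/: /p/ is a voiceless stop between vowels /e/ and /i/, so it voices to [b]. /t/ is a voiceless stop between vowels /e/ and /u/, so it voices to [d]. /k/ is a voiceless stop between vowels /o/ and /u/, so it voices to [g]. → [irebieduikgogug].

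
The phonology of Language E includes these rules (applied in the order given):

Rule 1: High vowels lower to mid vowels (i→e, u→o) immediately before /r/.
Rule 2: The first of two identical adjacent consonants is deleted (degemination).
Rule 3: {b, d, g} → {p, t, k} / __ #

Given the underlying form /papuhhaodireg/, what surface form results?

papuhaoderek

Rule 1 (pre-rhotic lowering): /i/ is a high vowel immediately before /r/, so it lowers to [e]. /papuhhaodireg/ → papuhhaodereg.
Rule 2 (degemination): /hh/ is a geminate; the first /h/ deletes. /papuhhaodereg/ → papuhaodereg.
Rule 3 (final devoicing): /g/ is a voiced stop in word-final position, so it devoices to [k]. /papuhaodereg/ → papuhaoderek.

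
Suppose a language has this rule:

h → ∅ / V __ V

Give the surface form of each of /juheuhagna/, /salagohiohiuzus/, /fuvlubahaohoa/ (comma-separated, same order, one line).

jueuagna, salagoioiuzus, fuvlubaaooa

/juheuhagna/: /h/ occurs between vowels /u/ and /e/, so it deletes. /h/ occurs between vowels /u/ and /a/, so it deletes. → [jueuagna].
/salagohiohiuzus/: /h/ occurs between vowels /o/ and /i/, so it deletes. /h/ occurs between vowels /o/ and /i/, so it deletes. → [salagoioiuzus].
/fuvlubahaohoa/: /h/ occurs between vowels /a/ and /a/, so it deletes. /h/ occurs between vowels /o/ and /o/, so it deletes. → [fuvlubaaooa].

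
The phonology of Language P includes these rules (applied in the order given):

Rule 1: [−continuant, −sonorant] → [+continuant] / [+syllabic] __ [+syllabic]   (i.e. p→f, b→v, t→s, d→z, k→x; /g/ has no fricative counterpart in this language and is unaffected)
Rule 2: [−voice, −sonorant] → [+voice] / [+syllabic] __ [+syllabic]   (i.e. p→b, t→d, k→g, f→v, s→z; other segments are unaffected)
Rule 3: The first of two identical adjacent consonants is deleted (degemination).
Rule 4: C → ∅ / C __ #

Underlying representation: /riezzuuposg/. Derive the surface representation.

Rule 1 (intervocalic spirantization): /p/ is a stop between vowels /u/ and /o/, so it spirantizes to the fricative [f]. /riezzuuposg/ → riezzuufosg.
Rule 2 (intervocalic voicing): /f/ is a voiceless obstruent between vowels /u/ and /o/, so it voices to [v]. /riezzuufosg/ → riezzuuvosg.
Rule 3 (degemination): /zz/ is a geminate; the first /z/ deletes. /riezzuuvosg/ → riezuuvosg.
Rule 4 (final cluster simplification): /g/ is the second consonant of a word-final cluster /sg/, so it deletes. /riezuuvosg/ → riezuuvos.

riezuuvos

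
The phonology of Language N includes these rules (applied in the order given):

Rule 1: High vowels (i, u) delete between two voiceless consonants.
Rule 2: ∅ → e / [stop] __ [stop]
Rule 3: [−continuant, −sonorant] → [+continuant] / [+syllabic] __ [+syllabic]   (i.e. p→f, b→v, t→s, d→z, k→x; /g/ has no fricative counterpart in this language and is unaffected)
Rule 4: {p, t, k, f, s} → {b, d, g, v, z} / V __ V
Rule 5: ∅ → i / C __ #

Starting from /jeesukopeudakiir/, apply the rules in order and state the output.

jeeskoveuzaxiiri

Rule 1 (high vowel syncope): /u/ is a high vowel flanked by voiceless consonants /s/ and /k/, so it deletes. /jeesukopeudakiir/ → jeeskopeudakiir.
Rule 2 (stop-cluster e-epenthesis): no segment meets the environment; /jeeskopeudakiir/ is unchanged.
Rule 3 (intervocalic spirantization): /p/ is a stop between vowels /o/ and /e/, so it spirantizes to the fricative [f]. /d/ is a stop between vowels /u/ and /a/, so it spirantizes to the fricative [z]. /k/ is a stop between vowels /a/ and /i/, so it spirantizes to the fricative [x]. /jeeskopeudakiir/ → jeeskofeuzaxiir.
Rule 4 (intervocalic voicing): /f/ is a voiceless obstruent between vowels /o/ and /e/, so it voices to [v]. /jeeskofeuzaxiir/ → jeeskoveuzaxiir.
Rule 5 (final i-epenthesis): the form ends in the consonant /r/, so [i] is inserted word-finally. /jeeskoveuzaxiir/ → jeeskoveuzaxiiri.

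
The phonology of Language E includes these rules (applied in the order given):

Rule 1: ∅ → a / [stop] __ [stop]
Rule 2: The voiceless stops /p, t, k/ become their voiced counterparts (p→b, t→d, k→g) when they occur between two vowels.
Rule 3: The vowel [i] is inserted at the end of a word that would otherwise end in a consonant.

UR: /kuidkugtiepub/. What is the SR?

kuidagugadiebubi

Rule 1 (stop-cluster a-epenthesis): /d/ and /k/ form a stop–stop cluster, so [a] is inserted between them. /g/ and /t/ form a stop–stop cluster, so [a] is inserted between them. /kuidkugtiepub/ → kuidakugatiepub.
Rule 2 (intervocalic voicing): /k/ is a voiceless stop between vowels /a/ and /u/, so it voices to [g]. /t/ is a voiceless stop between vowels /a/ and /i/, so it voices to [d]. /p/ is a voiceless stop between vowels /e/ and /u/, so it voices to [b]. /kuidakugatiepub/ → kuidagugadiebub.
Rule 3 (final i-epenthesis): the form ends in the consonant /b/, so [i] is inserted word-finally. /kuidagugadiebub/ → kuidagugadiebubi.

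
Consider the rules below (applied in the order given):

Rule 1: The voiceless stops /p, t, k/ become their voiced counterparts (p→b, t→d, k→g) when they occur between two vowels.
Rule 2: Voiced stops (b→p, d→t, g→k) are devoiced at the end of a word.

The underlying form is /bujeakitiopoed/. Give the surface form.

bujeagidioboet

Rule 1 (intervocalic voicing): /k/ is a voiceless stop between vowels /a/ and /i/, so it voices to [g]. /t/ is a voiceless stop between vowels /i/ and /i/, so it voices to [d]. /p/ is a voiceless stop between vowels /o/ and /o/, so it voices to [b]. /bujeakitiopoed/ → bujeagidioboed.
Rule 2 (final devoicing): /d/ is a voiced stop in word-final position, so it devoices to [t]. /bujeagidioboed/ → bujeagidioboet.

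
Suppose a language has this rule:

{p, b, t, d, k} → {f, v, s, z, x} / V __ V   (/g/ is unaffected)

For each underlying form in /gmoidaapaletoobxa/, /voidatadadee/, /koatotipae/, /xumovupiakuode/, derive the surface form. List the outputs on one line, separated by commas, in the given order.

gmoizaafalesoobxa, voizasazazee, koasosifae, xumovufiaxuoze

/gmoidaapaletoobxa/: /d/ is a stop between vowels /i/ and /a/, so it spirantizes to the fricative [z]. /p/ is a stop between vowels /a/ and /a/, so it spirantizes to the fricative [f]. /t/ is a stop between vowels /e/ and /o/, so it spirantizes to the fricative [s]. → [gmoizaafalesoobxa].
/voidatadadee/: /d/ is a stop between vowels /i/ and /a/, so it spirantizes to the fricative [z]. /t/ is a stop between vowels /a/ and /a/, so it spirantizes to the fricative [s]. /d/ is a stop between vowels /a/ and /a/, so it spirantizes to the fricative [z]. /d/ is a stop between vowels /a/ and /e/, so it spirantizes to the fricative [z]. → [voizasazazee].
/koatotipae/: /t/ is a stop between vowels /a/ and /o/, so it spirantizes to the fricative [s]. /t/ is a stop between vowels /o/ and /i/, so it spirantizes to the fricative [s]. /p/ is a stop between vowels /i/ and /a/, so it spirantizes to the fricative [f]. → [koasosifae].
/xumovupiakuode/: /p/ is a stop between vowels /u/ and /i/, so it spirantizes to the fricative [f]. /k/ is a stop between vowels /a/ and /u/, so it spirantizes to the fricative [x]. /d/ is a stop between vowels /o/ and /e/, so it spirantizes to the fricative [z]. → [xumovufiaxuoze].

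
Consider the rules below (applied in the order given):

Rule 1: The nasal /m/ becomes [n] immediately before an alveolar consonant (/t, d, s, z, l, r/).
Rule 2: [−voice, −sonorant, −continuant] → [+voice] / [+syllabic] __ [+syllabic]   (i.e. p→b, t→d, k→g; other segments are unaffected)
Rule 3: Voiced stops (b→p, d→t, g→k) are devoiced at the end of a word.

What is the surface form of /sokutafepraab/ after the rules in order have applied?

sogudafepraap

Rule 1 (nasal place assimilation): no segment meets the environment; /sokutafepraab/ is unchanged.
Rule 2 (intervocalic voicing): /k/ is a voiceless stop between vowels /o/ and /u/, so it voices to [g]. /t/ is a voiceless stop between vowels /u/ and /a/, so it voices to [d]. /sokutafepraab/ → sogudafepraab.
Rule 3 (final devoicing): /b/ is a voiced stop in word-final position, so it devoices to [p]. /sogudafepraab/ → sogudafepraap.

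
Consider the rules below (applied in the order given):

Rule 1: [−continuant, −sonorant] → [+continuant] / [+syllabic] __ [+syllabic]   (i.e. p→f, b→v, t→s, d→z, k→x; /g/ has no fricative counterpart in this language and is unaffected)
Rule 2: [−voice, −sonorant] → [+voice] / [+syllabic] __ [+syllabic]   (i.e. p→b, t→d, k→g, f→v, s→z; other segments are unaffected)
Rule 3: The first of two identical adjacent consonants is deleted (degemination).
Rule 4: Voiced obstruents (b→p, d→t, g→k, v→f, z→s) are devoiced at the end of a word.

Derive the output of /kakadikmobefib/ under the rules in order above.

Rule 1 (intervocalic spirantization): /k/ is a stop between vowels /a/ and /a/, so it spirantizes to the fricative [x]. /d/ is a stop between vowels /a/ and /i/, so it spirantizes to the fricative [z]. /b/ is a stop between vowels /o/ and /e/, so it spirantizes to the fricative [v]. /kakadikmobefib/ → kaxazikmovefib.
Rule 2 (intervocalic voicing): /f/ is a voiceless obstruent between vowels /e/ and /i/, so it voices to [v]. /kaxazikmovefib/ → kaxazikmovevib.
Rule 3 (degemination): no segment meets the environment; /kaxazikmovevib/ is unchanged.
Rule 4 (final devoicing): /b/ is a voiced obstruent in word-final position, so it devoices to [p]. /kaxazikmovevib/ → kaxazikmovevip.

kaxazikmovevip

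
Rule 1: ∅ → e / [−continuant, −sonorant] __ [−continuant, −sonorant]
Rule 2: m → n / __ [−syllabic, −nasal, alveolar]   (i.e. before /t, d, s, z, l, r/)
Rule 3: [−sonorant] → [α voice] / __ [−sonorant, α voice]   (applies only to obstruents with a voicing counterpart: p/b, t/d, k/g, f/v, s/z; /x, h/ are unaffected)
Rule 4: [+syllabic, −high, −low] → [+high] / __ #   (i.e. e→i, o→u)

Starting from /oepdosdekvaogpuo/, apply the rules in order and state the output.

oepedozdegvaogepuu

Rule 1 (stop-cluster e-epenthesis): /p/ and /d/ form a stop–stop cluster, so [e] is inserted between them. /g/ and /p/ form a stop–stop cluster, so [e] is inserted between them. /oepdosdekvaogpuo/ → oepedosdekvaogepuo.
Rule 2 (nasal place assimilation): no segment meets the environment; /oepedosdekvaogepuo/ is unchanged.
Rule 3 (regressive voicing assimilation): /s/ precedes the voiced obstruent /d/, so it voices to [z] by assimilation. /k/ precedes the voiced obstruent /v/, so it voices to [g] by assimilation. /oepedosdekvaogepuo/ → oepedozdegvaogepuo.
Rule 4 (final vowel raising): /o/ is a mid vowel in word-final position, so it raises to [u]. /oepedozdegvaogepuo/ → oepedozdegvaogepuu.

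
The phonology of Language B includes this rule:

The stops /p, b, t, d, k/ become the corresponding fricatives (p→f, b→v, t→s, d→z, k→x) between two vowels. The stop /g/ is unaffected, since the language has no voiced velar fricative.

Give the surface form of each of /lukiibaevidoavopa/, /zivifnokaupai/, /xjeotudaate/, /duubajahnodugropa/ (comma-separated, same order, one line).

luxiivaevizoavofa, zivifnoxaufai, xjeosuzaase, duuvajahnozugrofa

/lukiibaevidoavopa/: /k/ is a stop between vowels /u/ and /i/, so it spirantizes to the fricative [x]. /b/ is a stop between vowels /i/ and /a/, so it spirantizes to the fricative [v]. /d/ is a stop between vowels /i/ and /o/, so it spirantizes to the fricative [z]. /p/ is a stop between vowels /o/ and /a/, so it spirantizes to the fricative [f]. → [luxiivaevizoavofa].
/zivifnokaupai/: /k/ is a stop between vowels /o/ and /a/, so it spirantizes to the fricative [x]. /p/ is a stop between vowels /u/ and /a/, so it spirantizes to the fricative [f]. → [zivifnoxaufai].
/xjeotudaate/: /t/ is a stop between vowels /o/ and /u/, so it spirantizes to the fricative [s]. /d/ is a stop between vowels /u/ and /a/, so it spirantizes to the fricative [z]. /t/ is a stop between vowels /a/ and /e/, so it spirantizes to the fricative [s]. → [xjeosuzaase].
/duubajahnodugropa/: /b/ is a stop between vowels /u/ and /a/, so it spirantizes to the fricative [v]. /d/ is a stop between vowels /o/ and /u/, so it spirantizes to the fricative [z]. /p/ is a stop between vowels /o/ and /a/, so it spirantizes to the fricative [f]. → [duuvajahnozugrofa].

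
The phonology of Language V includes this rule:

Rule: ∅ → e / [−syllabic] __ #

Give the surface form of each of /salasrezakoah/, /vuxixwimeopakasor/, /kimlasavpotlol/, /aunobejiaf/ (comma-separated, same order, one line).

salasrezakoahe, vuxixwimeopakasore, kimlasavpotlole, aunobejiafe

/salasrezakoah/: the form ends in the consonant /h/, so [e] is inserted word-finally. → [salasrezakoahe].
/vuxixwimeopakasor/: the form ends in the consonant /r/, so [e] is inserted word-finally. → [vuxixwimeopakasore].
/kimlasavpotlol/: the form ends in the consonant /l/, so [e] is inserted word-finally. → [kimlasavpotlole].
/aunobejiaf/: the form ends in the consonant /f/, so [e] is inserted word-finally. → [aunobejiafe].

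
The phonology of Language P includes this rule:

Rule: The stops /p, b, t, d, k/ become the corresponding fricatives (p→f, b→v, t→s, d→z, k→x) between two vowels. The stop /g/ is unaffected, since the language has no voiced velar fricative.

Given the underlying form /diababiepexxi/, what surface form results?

/b/ is a stop between vowels /a/ and /a/, so it spirantizes to the fricative [v].
/b/ is a stop between vowels /a/ and /i/, so it spirantizes to the fricative [v].
/p/ is a stop between vowels /e/ and /e/, so it spirantizes to the fricative [f].
The other instance of /d/ does not occur in the required environment and remains unchanged.
Surface form: [diavaviefexxi].

diavaviefexxi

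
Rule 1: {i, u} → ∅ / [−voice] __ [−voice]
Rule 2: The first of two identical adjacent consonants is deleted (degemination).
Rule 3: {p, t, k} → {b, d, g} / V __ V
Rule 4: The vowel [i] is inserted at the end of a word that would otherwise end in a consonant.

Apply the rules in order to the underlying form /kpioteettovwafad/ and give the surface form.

kpiodeedovwafadi

Rule 1 (high vowel syncope): no segment meets the environment; /kpioteettovwafad/ is unchanged.
Rule 2 (degemination): /tt/ is a geminate; the first /t/ deletes. /kpioteettovwafad/ → kpioteetovwafad.
Rule 3 (intervocalic voicing): /t/ is a voiceless stop between vowels /o/ and /e/, so it voices to [d]. /t/ is a voiceless stop between vowels /e/ and /o/, so it voices to [d]. /kpioteetovwafad/ → kpiodeedovwafad.
Rule 4 (final i-epenthesis): the form ends in the consonant /d/, so [i] is inserted word-finally. /kpiodeedovwafad/ → kpiodeedovwafadi.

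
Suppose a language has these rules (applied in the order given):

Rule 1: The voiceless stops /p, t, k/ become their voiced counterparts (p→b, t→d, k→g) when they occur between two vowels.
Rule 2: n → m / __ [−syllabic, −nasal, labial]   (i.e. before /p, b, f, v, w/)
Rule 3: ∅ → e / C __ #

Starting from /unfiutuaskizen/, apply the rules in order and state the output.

Rule 1 (intervocalic voicing): /t/ is a voiceless stop between vowels /u/ and /u/, so it voices to [d]. /unfiutuaskizen/ → unfiuduaskizen.
Rule 2 (nasal place assimilation): /n/ precedes the labial consonant /f/, so it assimilates in place to [m]. /unfiuduaskizen/ → umfiuduaskizen.
Rule 3 (final e-epenthesis): the form ends in the consonant /n/, so [e] is inserted word-finally. /umfiuduaskizen/ → umfiuduaskizene.

umfiuduaskizene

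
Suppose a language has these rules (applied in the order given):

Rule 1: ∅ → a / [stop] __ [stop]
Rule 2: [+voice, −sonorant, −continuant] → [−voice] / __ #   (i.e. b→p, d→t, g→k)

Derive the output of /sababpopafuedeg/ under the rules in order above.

sababapopafuedek

Rule 1 (stop-cluster a-epenthesis): /b/ and /p/ form a stop–stop cluster, so [a] is inserted between them. /sababpopafuedeg/ → sababapopafuedeg.
Rule 2 (final devoicing): /g/ is a voiced stop in word-final position, so it devoices to [k]. /sababapopafuedeg/ → sababapopafuedek.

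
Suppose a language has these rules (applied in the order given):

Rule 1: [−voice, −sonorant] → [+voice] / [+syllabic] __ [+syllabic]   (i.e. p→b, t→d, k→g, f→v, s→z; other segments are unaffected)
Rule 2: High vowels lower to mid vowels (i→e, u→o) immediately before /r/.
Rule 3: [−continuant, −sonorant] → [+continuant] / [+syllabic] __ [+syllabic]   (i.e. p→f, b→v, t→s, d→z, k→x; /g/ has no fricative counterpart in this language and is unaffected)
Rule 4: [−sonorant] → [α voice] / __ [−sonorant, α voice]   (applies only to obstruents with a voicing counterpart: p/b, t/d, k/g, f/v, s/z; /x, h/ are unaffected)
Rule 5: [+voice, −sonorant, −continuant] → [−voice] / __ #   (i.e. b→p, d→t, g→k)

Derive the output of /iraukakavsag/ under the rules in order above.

eraugagafsak

Rule 1 (intervocalic voicing): /k/ is a voiceless obstruent between vowels /u/ and /a/, so it voices to [g]. /k/ is a voiceless obstruent between vowels /a/ and /a/, so it voices to [g]. /iraukakavsag/ → iraugagavsag.
Rule 2 (pre-rhotic lowering): /i/ is a high vowel immediately before /r/, so it lowers to [e]. /iraugagavsag/ → eraugagavsag.
Rule 3 (intervocalic spirantization): no segment meets the environment; /eraugagavsag/ is unchanged.
Rule 4 (regressive voicing assimilation): /v/ precedes the voiceless obstruent /s/, so it devoices to [f] by assimilation. /eraugagavsag/ → eraugagafsag.
Rule 5 (final devoicing): /g/ is a voiced stop in word-final position, so it devoices to [k]. /eraugagafsag/ → eraugagafsak.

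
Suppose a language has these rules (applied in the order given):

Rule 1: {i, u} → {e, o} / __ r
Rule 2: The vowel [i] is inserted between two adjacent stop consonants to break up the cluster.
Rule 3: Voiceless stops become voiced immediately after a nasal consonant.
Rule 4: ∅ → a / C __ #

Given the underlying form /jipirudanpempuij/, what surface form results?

Rule 1 (pre-rhotic lowering): /i/ is a high vowel immediately before /r/, so it lowers to [e]. /jipirudanpempuij/ → jiperudanpempuij.
Rule 2 (stop-cluster i-epenthesis): no segment meets the environment; /jiperudanpempuij/ is unchanged.
Rule 3 (post-nasal voicing): /p/ is a voiceless stop immediately after the nasal /n/, so it voices to [b]. /p/ is a voiceless stop immediately after the nasal /m/, so it voices to [b]. /jiperudanpempuij/ → jiperudanbembuij.
Rule 4 (final a-epenthesis): the form ends in the consonant /j/, so [a] is inserted word-finally. /jiperudanbembuij/ → jiperudanbembuija.

jiperudanbembuija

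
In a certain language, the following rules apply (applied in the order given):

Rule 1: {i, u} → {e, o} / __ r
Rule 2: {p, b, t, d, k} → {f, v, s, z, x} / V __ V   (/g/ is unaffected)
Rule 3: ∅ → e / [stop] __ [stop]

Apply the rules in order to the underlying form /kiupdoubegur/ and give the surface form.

Rule 1 (pre-rhotic lowering): /u/ is a high vowel immediately before /r/, so it lowers to [o]. /kiupdoubegur/ → kiupdoubegor.
Rule 2 (intervocalic spirantization): /b/ is a stop between vowels /u/ and /e/, so it spirantizes to the fricative [v]. /kiupdoubegor/ → kiupdouvegor.
Rule 3 (stop-cluster e-epenthesis): /p/ and /d/ form a stop–stop cluster, so [e] is inserted between them. /kiupdouvegor/ → kiupedouvegor.

kiupedouvegor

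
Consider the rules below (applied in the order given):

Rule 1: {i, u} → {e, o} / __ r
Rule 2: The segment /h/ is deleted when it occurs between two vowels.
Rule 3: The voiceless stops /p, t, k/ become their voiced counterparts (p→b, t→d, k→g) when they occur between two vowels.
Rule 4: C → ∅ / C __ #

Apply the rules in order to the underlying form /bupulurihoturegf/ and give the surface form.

Rule 1 (pre-rhotic lowering): /u/ is a high vowel immediately before /r/, so it lowers to [o]. /u/ is a high vowel immediately before /r/, so it lowers to [o]. /bupulurihoturegf/ → bupulorihotoregf.
Rule 2 (intervocalic h-deletion): /h/ occurs between vowels /i/ and /o/, so it deletes. /bupulorihotoregf/ → bupuloriotoregf.
Rule 3 (intervocalic voicing): /p/ is a voiceless stop between vowels /u/ and /u/, so it voices to [b]. /t/ is a voiceless stop between vowels /o/ and /o/, so it voices to [d]. /bupuloriotoregf/ → bubuloriodoregf.
Rule 4 (final cluster simplification): /f/ is the second consonant of a word-final cluster /gf/, so it deletes. /bubuloriodoregf/ → bubuloriodoreg.

bubuloriodoreg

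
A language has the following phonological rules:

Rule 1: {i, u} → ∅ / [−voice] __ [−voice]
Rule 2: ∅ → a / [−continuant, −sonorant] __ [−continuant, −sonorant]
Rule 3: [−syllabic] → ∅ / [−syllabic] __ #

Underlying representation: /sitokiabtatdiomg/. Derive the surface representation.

stokiabatatadiom

Rule 1 (high vowel syncope): /i/ is a high vowel flanked by voiceless consonants /s/ and /t/, so it deletes. /sitokiabtatdiomg/ → stokiabtatdiomg.
Rule 2 (stop-cluster a-epenthesis): /b/ and /t/ form a stop–stop cluster, so [a] is inserted between them. /t/ and /d/ form a stop–stop cluster, so [a] is inserted between them. /stokiabtatdiomg/ → stokiabatatadiomg.
Rule 3 (final cluster simplification): /g/ is the second consonant of a word-final cluster /mg/, so it deletes. /stokiabatatadiomg/ → stokiabatatadiom.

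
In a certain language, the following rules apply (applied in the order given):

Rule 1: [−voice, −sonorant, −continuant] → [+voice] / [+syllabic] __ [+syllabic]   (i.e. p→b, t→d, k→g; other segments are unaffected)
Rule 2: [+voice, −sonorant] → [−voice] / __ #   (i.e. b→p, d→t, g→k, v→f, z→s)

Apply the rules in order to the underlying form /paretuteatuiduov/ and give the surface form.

Rule 1 (intervocalic voicing): /t/ is a voiceless stop between vowels /e/ and /u/, so it voices to [d]. /t/ is a voiceless stop between vowels /u/ and /e/, so it voices to [d]. /t/ is a voiceless stop between vowels /a/ and /u/, so it voices to [d]. /paretuteatuiduov/ → paredudeaduiduov.
Rule 2 (final devoicing): /v/ is a voiced obstruent in word-final position, so it devoices to [f]. /paredudeaduiduov/ → paredudeaduiduof.

paredudeaduiduof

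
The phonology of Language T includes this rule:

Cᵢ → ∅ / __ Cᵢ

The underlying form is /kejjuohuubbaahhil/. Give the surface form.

kejuohuubaahil

/jj/ is a geminate; the first /j/ deletes.
/bb/ is a geminate; the first /b/ deletes.
/hh/ is a geminate; the first /h/ deletes.
The other instances of /k/, /j/, /h/, /b/, /l/ do not occur in the required environment and remain unchanged.
Surface form: [kejuohuubaahil].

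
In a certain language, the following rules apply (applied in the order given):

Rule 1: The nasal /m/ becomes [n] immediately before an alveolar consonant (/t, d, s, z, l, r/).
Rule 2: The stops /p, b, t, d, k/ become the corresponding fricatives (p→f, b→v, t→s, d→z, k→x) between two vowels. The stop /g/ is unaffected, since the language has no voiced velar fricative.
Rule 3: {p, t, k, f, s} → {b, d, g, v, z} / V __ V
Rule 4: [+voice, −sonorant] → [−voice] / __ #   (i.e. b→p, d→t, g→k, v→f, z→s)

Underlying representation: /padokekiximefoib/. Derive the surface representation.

Rule 1 (nasal place assimilation): no segment meets the environment; /padokekiximefoib/ is unchanged.
Rule 2 (intervocalic spirantization): /d/ is a stop between vowels /a/ and /o/, so it spirantizes to the fricative [z]. /k/ is a stop between vowels /o/ and /e/, so it spirantizes to the fricative [x]. /k/ is a stop between vowels /e/ and /i/, so it spirantizes to the fricative [x]. /padokekiximefoib/ → pazoxexiximefoib.
Rule 3 (intervocalic voicing): /f/ is a voiceless obstruent between vowels /e/ and /o/, so it voices to [v]. /pazoxexiximefoib/ → pazoxexiximevoib.
Rule 4 (final devoicing): /b/ is a voiced obstruent in word-final position, so it devoices to [p]. /pazoxexiximevoib/ → pazoxexiximevoip.

pazoxexiximevoip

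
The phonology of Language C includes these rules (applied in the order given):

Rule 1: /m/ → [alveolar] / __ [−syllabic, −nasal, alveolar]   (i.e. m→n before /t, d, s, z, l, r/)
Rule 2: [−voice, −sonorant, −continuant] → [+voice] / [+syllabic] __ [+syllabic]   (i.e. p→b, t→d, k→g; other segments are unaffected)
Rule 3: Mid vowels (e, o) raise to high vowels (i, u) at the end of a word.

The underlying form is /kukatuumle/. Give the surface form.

kugaduunli

Rule 1 (nasal place assimilation): /m/ precedes the alveolar consonant /l/, so it assimilates in place to [n]. /kukatuumle/ → kukatuunle.
Rule 2 (intervocalic voicing): /k/ is a voiceless stop between vowels /u/ and /a/, so it voices to [g]. /t/ is a voiceless stop between vowels /a/ and /u/, so it voices to [d]. /kukatuunle/ → kugaduunle.
Rule 3 (final vowel raising): /e/ is a mid vowel in word-final position, so it raises to [i]. /kugaduunle/ → kugaduunli.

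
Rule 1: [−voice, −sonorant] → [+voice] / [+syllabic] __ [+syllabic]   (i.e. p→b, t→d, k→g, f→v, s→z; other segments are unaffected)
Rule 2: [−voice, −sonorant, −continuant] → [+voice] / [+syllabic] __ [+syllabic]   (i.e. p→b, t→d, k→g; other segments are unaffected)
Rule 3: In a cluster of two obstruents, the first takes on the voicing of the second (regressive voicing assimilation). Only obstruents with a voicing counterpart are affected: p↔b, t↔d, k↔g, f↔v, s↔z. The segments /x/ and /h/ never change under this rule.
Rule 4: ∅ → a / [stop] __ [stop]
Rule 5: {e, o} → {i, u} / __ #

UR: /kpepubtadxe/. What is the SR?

kapebupatatxi

Rule 1 (intervocalic voicing): /p/ is a voiceless obstruent between vowels /e/ and /u/, so it voices to [b]. /kpepubtadxe/ → kpebubtadxe.
Rule 2 (intervocalic voicing): no segment meets the environment; /kpebubtadxe/ is unchanged.
Rule 3 (regressive voicing assimilation): /b/ precedes the voiceless obstruent /t/, so it devoices to [p] by assimilation. /d/ precedes the voiceless obstruent /x/, so it devoices to [t] by assimilation. /kpebubtadxe/ → kpebuptatxe.
Rule 4 (stop-cluster a-epenthesis): /k/ and /p/ form a stop–stop cluster, so [a] is inserted between them. /p/ and /t/ form a stop–stop cluster, so [a] is inserted between them. /kpebuptatxe/ → kapebupatatxe.
Rule 5 (final vowel raising): /e/ is a mid vowel in word-final position, so it raises to [i]. /kapebupatatxe/ → kapebupatatxi.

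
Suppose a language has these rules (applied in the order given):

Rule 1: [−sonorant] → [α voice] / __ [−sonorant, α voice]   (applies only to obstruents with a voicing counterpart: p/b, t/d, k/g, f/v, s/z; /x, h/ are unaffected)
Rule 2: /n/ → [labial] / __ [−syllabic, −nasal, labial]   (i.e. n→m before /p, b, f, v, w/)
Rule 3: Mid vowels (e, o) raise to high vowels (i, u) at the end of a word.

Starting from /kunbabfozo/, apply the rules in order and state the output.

kumbapfozu

Rule 1 (regressive voicing assimilation): /b/ precedes the voiceless obstruent /f/, so it devoices to [p] by assimilation. /kunbabfozo/ → kunbapfozo.
Rule 2 (nasal place assimilation): /n/ precedes the labial consonant /b/, so it assimilates in place to [m]. /kunbapfozo/ → kumbapfozo.
Rule 3 (final vowel raising): /o/ is a mid vowel in word-final position, so it raises to [u]. /kumbapfozo/ → kumbapfozu.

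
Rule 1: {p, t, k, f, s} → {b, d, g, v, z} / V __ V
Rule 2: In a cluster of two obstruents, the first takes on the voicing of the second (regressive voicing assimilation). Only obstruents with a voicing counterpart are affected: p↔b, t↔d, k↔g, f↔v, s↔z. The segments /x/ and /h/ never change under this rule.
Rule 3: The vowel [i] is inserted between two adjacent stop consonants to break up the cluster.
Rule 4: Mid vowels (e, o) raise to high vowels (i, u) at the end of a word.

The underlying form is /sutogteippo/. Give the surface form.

sudokiteipipu

Rule 1 (intervocalic voicing): /t/ is a voiceless obstruent between vowels /u/ and /o/, so it voices to [d]. /sutogteippo/ → sudogteippo.
Rule 2 (regressive voicing assimilation): /g/ precedes the voiceless obstruent /t/, so it devoices to [k] by assimilation. /sudogteippo/ → sudokteippo.
Rule 3 (stop-cluster i-epenthesis): /k/ and /t/ form a stop–stop cluster, so [i] is inserted between them. /p/ and /p/ form a stop–stop cluster, so [i] is inserted between them. /sudokteippo/ → sudokiteipipo.
Rule 4 (final vowel raising): /o/ is a mid vowel in word-final position, so it raises to [u]. /sudokiteipipo/ → sudokiteipipu.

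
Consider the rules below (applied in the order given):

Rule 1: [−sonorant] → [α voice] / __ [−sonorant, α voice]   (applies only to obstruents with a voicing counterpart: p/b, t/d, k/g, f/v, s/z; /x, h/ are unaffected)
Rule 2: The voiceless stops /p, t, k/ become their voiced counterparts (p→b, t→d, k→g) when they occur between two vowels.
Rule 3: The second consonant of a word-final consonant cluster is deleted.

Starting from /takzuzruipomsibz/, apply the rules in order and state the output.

Rule 1 (regressive voicing assimilation): /k/ precedes the voiced obstruent /z/, so it voices to [g] by assimilation. /takzuzruipomsibz/ → tagzuzruipomsibz.
Rule 2 (intervocalic voicing): /p/ is a voiceless stop between vowels /i/ and /o/, so it voices to [b]. /tagzuzruipomsibz/ → tagzuzruibomsibz.
Rule 3 (final cluster simplification): /z/ is the second consonant of a word-final cluster /bz/, so it deletes. /tagzuzruibomsibz/ → tagzuzruibomsib.

tagzuzruibomsib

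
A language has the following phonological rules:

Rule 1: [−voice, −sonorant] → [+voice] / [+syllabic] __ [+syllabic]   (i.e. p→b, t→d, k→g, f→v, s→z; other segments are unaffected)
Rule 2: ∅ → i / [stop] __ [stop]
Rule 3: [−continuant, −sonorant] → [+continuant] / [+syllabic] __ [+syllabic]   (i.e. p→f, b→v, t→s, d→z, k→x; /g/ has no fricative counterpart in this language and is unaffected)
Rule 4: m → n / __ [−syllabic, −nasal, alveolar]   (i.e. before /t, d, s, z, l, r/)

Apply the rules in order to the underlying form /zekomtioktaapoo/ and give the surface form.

zegontioxisaavoo

Rule 1 (intervocalic voicing): /k/ is a voiceless obstruent between vowels /e/ and /o/, so it voices to [g]. /p/ is a voiceless obstruent between vowels /a/ and /o/, so it voices to [b]. /zekomtioktaapoo/ → zegomtioktaaboo.
Rule 2 (stop-cluster i-epenthesis): /k/ and /t/ form a stop–stop cluster, so [i] is inserted between them. /zegomtioktaaboo/ → zegomtiokitaaboo.
Rule 3 (intervocalic spirantization): /k/ is a stop between vowels /o/ and /i/, so it spirantizes to the fricative [x]. /t/ is a stop between vowels /i/ and /a/, so it spirantizes to the fricative [s]. /b/ is a stop between vowels /a/ and /o/, so it spirantizes to the fricative [v]. /zegomtiokitaaboo/ → zegomtioxisaavoo.
Rule 4 (nasal place assimilation): /m/ precedes the alveolar consonant /t/, so it assimilates in place to [n]. /zegomtioxisaavoo/ → zegontioxisaavoo.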